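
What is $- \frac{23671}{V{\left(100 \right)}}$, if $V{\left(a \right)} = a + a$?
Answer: $- \frac{23671}{200} \approx -118.35$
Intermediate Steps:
$V{\left(a \right)} = 2 a$
$- \frac{23671}{V{\left(100 \right)}} = - \frac{23671}{2 \cdot 100} = - \frac{23671}{200}$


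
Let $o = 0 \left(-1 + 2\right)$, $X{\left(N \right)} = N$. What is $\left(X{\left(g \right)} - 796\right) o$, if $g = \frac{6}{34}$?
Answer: $0$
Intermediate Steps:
$g = \frac{3}{17}$ ($g = 6 \cdot \frac{1}{34} = \frac{3}{17} \approx 0.17647$)
$o = 0$ ($o = 0 \cdot 1 = 0$)
$\left(X{\left(g \right)} - 796\right) o = \left(\frac{3}{17} - 796\right) 0 = \left(- \frac{13529}{17}\right) 0 = 0$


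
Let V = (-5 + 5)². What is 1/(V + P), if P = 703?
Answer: 1/703 ≈ 0.0014225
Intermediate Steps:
V = 0 (V = 0² = 0)
1/(V + P) = 1/(0 + 703) = 1/703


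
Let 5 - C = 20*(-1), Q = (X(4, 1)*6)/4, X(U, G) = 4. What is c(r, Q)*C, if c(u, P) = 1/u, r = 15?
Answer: 5/3 ≈ 1.6667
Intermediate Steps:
Q = 6 (Q = (4*6)/4 = 24*(¼) = 6)
C = 25 (C = 5 - 20*(-1) = 5 - 1*(-20) = 5 + 20 = 25)
c(r, Q)*C = 25/15 = (1/15)*25 = 5/3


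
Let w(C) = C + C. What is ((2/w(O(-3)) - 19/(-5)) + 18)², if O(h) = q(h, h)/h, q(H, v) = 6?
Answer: 45369/100 ≈ 453.69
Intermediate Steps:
O(h) = 6/h
w(C) = 2*C
((2/w(O(-3)) - 19/(-5)) + 18)² = ((2/((2*(6/(-3)))) - 19/(-5)) + 18)² = ((2/((2*(6*(-⅓)))) - 19*(-⅕)) + 18)² = ((2/((2*(-2))) + 19/5) + 18)² = ((2/(-4) + 19/5) + 18)² = ((2*(-¼) + 19/5) + 18)² = ((-½ + 19/5) + 18)² = (33/10 + 18)² = (213/10)² = 45369/100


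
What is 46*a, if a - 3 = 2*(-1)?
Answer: 46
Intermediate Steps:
a = 1 (a = 3 + 2*(-1) = 3 - 2 = 1)
46*a = 46*1 = 46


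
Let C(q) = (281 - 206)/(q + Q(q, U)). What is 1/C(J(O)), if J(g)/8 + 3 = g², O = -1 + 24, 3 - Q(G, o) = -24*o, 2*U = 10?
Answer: 4331/75 ≈ 57.747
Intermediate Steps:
U = 5 (U = (½)*10 = 5)
Q(G, o) = 3 + 24*o (Q(G, o) = 3 - (-24)*o = 3 + 24*o)
O = 23
J(g) = -24 + 8*g²
C(q) = 75/(123 + q) (C(q) = (281 - 206)/(q + (3 + 24*5)) = 75/(q + (3 + 120)) = 75/(q + 123) = 75/(123 + q))
1/C(J(O)) = 1/(75/(123 + (-24 + 8*23²))) = 1/(75/(123 + (-24 + 8*529))) = 1/(75/(123 + (-24 + 4232))) = 1/(75/(123 + 4208)) = 1/(75/4331) = 4331/75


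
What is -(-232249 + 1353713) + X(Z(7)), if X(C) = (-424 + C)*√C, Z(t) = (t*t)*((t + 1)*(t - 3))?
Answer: -1121464 + 32032*√2 ≈ -1.0762e+6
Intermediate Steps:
Z(t) = t²*(1 + t)*(-3 + t) (Z(t) = t²*((1 + t)*(-3 + t)) = t²*(1 + t)*(-3 + t))
X(C) = √C*(-424 + C)
-(-232249 + 1353713) + X(Z(7)) = -(-232249 + 1353713) + √(7²*(-3 + 7² - 2*7))*(-424 + 7²*(-3 + 7² - 2*7)) = -1*1121464 + √(49*(-3 + 49 - 14))*(-424 + 49*(-3 + 49 - 14)) = -1121464 + √(49*32)*(-424 + 49*32) = -1121464 + √1568*(-424 + 1568) = -1121464 + (28*√2)*1144 = -1121464 + 32032*√2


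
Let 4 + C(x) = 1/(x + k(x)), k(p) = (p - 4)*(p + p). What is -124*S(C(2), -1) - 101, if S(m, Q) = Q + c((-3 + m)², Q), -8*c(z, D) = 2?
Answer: 54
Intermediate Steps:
k(p) = 2*p*(-4 + p) (k(p) = (-4 + p)*(2*p) = 2*p*(-4 + p))
c(z, D) = -¼ (c(z, D) = -⅛*2 = -¼)
C(x) = -4 + 1/(x + 2*x*(-4 + x))
S(m, Q) = -¼ + Q (S(m, Q) = Q - ¼ = -¼ + Q)
-124*S(C(2), -1) - 101 = -124*(-¼ - 1) - 101 = -124*(-5/4) - 101 = 155 - 101 = 54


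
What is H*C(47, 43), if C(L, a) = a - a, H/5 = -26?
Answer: 0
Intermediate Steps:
H = -130 (H = 5*(-26) = -130)
C(L, a) = 0
H*C(47, 43) = -130*0 = 0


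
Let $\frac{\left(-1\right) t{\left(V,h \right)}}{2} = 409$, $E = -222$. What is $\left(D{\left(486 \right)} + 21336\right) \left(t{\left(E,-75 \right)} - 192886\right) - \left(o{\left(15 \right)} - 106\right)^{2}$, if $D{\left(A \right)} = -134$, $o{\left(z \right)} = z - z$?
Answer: $-4106923444$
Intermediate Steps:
$o{\left(z \right)} = 0$
$t{\left(V,h \right)} = -818$ ($t{\left(V,h \right)} = \left(-2\right) 409 = -818$)
$\left(D{\left(486 \right)} + 21336\right) \left(t{\left(E,-75 \right)} - 192886\right) - \left(o{\left(15 \right)} - 106\right)^{2} = \left(-134 + 21336\right) \left(-818 - 192886\right) - \left(0 - 106\right)^{2} = 21202 \left(-193704\right) - \left(-106\right)^{2} = -4106912208 - 11236 = -4106923444$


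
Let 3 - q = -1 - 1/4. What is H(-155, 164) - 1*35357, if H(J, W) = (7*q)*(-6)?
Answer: -71071/2 ≈ -35536.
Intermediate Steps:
q = 17/4 (q = 3 - (-1 - 1/4) = 3 - (-1 - 1*¼) = 3 - (-1 - ¼) = 3 - 1*(-5/4) = 3 + 5/4 = 17/4 ≈ 4.2500)
H(J, W) = -357/2 (H(J, W) = (7*(17/4))*(-6) = (119/4)*(-6) = -357/2)
H(-155, 164) - 1*35357 = -357/2 - 1*35357 = -357/2 - 35357 = -71071/2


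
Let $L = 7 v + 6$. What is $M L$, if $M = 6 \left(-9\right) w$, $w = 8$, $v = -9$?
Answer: $24624$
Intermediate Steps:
$L = -57$ ($L = 7 \left(-9\right) + 6 = -63 + 6 = -57$)
$M = -432$ ($M = 6 \left(-9\right) 8 = \left(-54\right) 8 = -432$)
$M L = \left(-432\right) \left(-57\right) = 24624$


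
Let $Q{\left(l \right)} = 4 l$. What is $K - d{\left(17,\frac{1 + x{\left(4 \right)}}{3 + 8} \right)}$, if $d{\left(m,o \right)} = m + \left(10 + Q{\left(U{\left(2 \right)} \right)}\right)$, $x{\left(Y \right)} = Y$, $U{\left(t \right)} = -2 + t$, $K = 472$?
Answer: $445$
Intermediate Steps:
$d{\left(m,o \right)} = 10 + m$ ($d{\left(m,o \right)} = m + \left(10 + 4 \left(-2 + 2\right)\right) = m + \left(10 + 4 \cdot 0\right) = m + \left(10 + 0\right) = m + 10 = 10 + m$)
$K - d{\left(17,\frac{1 + x{\left(4 \right)}}{3 + 8} \right)} = 472 - \left(10 + 17\right) = 472 - 27 = 445$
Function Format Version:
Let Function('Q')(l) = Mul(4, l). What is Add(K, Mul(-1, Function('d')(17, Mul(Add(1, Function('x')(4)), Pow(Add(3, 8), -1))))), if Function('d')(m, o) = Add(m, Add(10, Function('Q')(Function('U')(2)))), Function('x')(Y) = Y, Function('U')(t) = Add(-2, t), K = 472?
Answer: 445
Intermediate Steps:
Function('d')(m, o) = Add(10, m) (Function('d')(m, o) = Add(m, Add(10, Mul(4, Add(-2, 2)))) = Add(m, Add(10, Mul(4, 0))) = Add(m, Add(10, 0)) = Add(m, 10) = Add(10, m))
Add(K, Mul(-1, Function('d')(17, Mul(Add(1, Function('x')(4)), Pow(Add(3, 8), -1))))) = Add(472, Mul(-1, Add(10, 17))) = Add(472, Mul(-1, 27)) = Add(472, -27) = 445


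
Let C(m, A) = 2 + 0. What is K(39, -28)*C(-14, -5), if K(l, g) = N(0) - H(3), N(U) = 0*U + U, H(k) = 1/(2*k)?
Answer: -1/3 ≈ -0.33333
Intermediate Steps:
H(k) = 1/(2*k)
N(U) = U (N(U) = 0 + U = U)
K(l, g) = -1/6 (K(l, g) = 0 - 1/(2*3) = 0 - 1*1/6 = 0 - 1/6 = -1/6)
C(m, A) = 2
K(39, -28)*C(-14, -5) = -1/6*2 = -1/3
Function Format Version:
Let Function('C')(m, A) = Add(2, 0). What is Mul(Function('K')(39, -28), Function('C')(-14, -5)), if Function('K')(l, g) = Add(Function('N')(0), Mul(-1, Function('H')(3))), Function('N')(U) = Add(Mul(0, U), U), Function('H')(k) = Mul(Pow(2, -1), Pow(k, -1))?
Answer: Rational(-1, 3) ≈ -0.33333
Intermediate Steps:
Function('H')(k) = Mul(Rational(1, 2), Pow(k, -1))
Function('N')(U) = U (Function('N')(U) = Add(0, U) = U)
Function('K')(l, g) = Rational(-1, 6) (Function('K')(l, g) = Add(0, Mul(-1, Mul(Rational(1, 2), Pow(3, -1)))) = Add(0, Mul(-1, Mul(Rational(1, 2), Rational(1, 3)))) = Add(0, Mul(-1, Rational(1, 6))) = Add(0, Rational(-1, 6)) = Rational(-1, 6))
Function('C')(m, A) = 2
Mul(Function('K')(39, -28), Function('C')(-14, -5)) = Mul(Rational(-1, 6), 2) = Rational(-1, 3)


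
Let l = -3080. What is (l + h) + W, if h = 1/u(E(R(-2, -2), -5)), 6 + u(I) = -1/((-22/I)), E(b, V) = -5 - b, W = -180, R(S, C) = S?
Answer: -440122/135 ≈ -3260.2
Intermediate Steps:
u(I) = -6 + I/22 (u(I) = -6 - 1/((-22/I)) = -6 - (-1)*I/22 = -6 + I/22)
h = -22/135 (h = 1/(-6 + (-5 - 1*(-2))/22) = 1/(-6 + (-5 + 2)/22) = 1/(-6 + (1/22)*(-3)) = 1/(-6 - 3/22) = 1/(-135/22) = -22/135 ≈ -0.16296)
(l + h) + W = (-3080 - 22/135) - 180 = -415822/135 - 180 = -440122/135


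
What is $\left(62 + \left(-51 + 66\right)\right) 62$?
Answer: $4774$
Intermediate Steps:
$\left(62 + \left(-51 + 66\right)\right) 62 = \left(62 + 15\right) 62 = 77 \cdot 62 = 4774$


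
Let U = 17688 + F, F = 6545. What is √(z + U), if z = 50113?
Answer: √74346 ≈ 272.66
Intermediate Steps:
U = 24233 (U = 17688 + 6545 = 24233)
√(z + U) = √(50113 + 24233) = √74346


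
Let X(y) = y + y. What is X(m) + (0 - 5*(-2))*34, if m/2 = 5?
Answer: 360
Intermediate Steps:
m = 10 (m = 2*5 = 10)
X(y) = 2*y
X(m) + (0 - 5*(-2))*34 = 2*10 + (0 - 5*(-2))*34 = 20 + (0 + 10)*34 = 20 + 10*34 = 20 + 340 = 360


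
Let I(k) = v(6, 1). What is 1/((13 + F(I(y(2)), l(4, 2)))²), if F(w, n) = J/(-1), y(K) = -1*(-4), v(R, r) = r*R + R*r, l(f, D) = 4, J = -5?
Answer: 1/324 ≈ 0.0030864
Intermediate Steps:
v(R, r) = 2*R*r (v(R, r) = R*r + R*r = 2*R*r)
y(K) = 4
I(k) = 12 (I(k) = 2*6*1 = 12)
F(w, n) = 5 (F(w, n) = -5/(-1) = -5*(-1) = 5)
1/((13 + F(I(y(2)), l(4, 2)))²) = 1/((13 + 5)²) = 1/(18²) = 1/324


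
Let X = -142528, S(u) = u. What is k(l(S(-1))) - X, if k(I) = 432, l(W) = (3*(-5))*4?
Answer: 142960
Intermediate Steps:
l(W) = -60 (l(W) = -15*4 = -60)
k(l(S(-1))) - X = 432 - 1*(-142528) = 432 + 142528 = 142960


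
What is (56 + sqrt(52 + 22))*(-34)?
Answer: -1904 - 34*sqrt(74) ≈ -2196.5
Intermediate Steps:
(56 + sqrt(52 + 22))*(-34) = (56 + sqrt(74))*(-34) = -1904 - 34*sqrt(74)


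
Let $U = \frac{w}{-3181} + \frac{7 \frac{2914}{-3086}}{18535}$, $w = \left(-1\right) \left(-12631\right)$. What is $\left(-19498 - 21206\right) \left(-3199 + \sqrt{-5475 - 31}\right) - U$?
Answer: $\frac{11846049102911089554}{90975025405} - 40704 i \sqrt{5506} \approx 1.3021 \cdot 10^{8} - 3.0203 \cdot 10^{6} i$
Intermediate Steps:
$w = 12631$
$U = - \frac{361272790674}{90975025405}$ ($U = \frac{12631}{-3181} + \frac{7 \frac{2914}{-3086}}{18535} = 12631 \left(- \frac{1}{3181}\right) + 7 \cdot 2914 \left(- \frac{1}{3086}\right) \frac{1}{18535} = - \frac{12631}{3181} + 7 \left(- \frac{1457}{1543}\right) \frac{1}{18535} = - \frac{12631}{3181} - \frac{10199}{28599505} = - \frac{361272790674}{90975025405} \approx -3.9711$)
$\left(-19498 - 21206\right) \left(-3199 + \sqrt{-5475 - 31}\right) - U = \left(-19498 - 21206\right) \left(-3199 + \sqrt{-5475 - 31}\right) - - \frac{361272790674}{90975025405} = - 40704 \left(-3199 + \sqrt{-5506}\right) + \frac{361272790674}{90975025405} = - 40704 \left(-3199 + i \sqrt{5506}\right) + \frac{361272790674}{90975025405} = \left(130212096 - 40704 i \sqrt{5506}\right) + \frac{361272790674}{90975025405} = \frac{11846049102911089554}{90975025405} - 40704 i \sqrt{5506}$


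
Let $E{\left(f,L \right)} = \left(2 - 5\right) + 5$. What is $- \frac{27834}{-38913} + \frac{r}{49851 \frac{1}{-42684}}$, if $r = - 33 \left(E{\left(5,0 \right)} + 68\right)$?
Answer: $\frac{142155959602}{71846369} \approx 1978.6$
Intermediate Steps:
$E{\left(f,L \right)} = 2$ ($E{\left(f,L \right)} = -3 + 5 = 2$)
$r = -2310$ ($r = - 33 \left(2 + 68\right) = \left(-33\right) 70 = -2310$)
$- \frac{27834}{-38913} + \frac{r}{49851 \frac{1}{-42684}} = - \frac{27834}{-38913} - \frac{2310}{49851 \frac{1}{-42684}} = \left(-27834\right) \left(- \frac{1}{38913}\right) - \frac{2310}{49851 \left(- \frac{1}{42684}\right)} = \frac{9278}{12971} - \frac{2310}{- \frac{16617}{14228}} = \frac{9278}{12971} - - \frac{10955560}{5539} = \frac{9278}{12971} + \frac{10955560}{5539} = \frac{142155959602}{71846369}$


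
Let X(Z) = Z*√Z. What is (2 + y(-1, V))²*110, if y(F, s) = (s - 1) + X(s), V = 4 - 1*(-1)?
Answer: 17710 + 6600*√5 ≈ 32468.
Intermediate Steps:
X(Z) = Z^(3/2)
V = 5 (V = 4 + 1 = 5)
y(F, s) = -1 + s + s^(3/2) (y(F, s) = (s - 1) + s^(3/2) = (-1 + s) + s^(3/2) = -1 + s + s^(3/2))
(2 + y(-1, V))²*110 = (2 + (-1 + 5 + 5^(3/2)))²*110 = (2 + (-1 + 5 + 5*√5))²*110 = (2 + (4 + 5*√5))²*110 = (6 + 5*√5)²*110 = 110*(6 + 5*√5)²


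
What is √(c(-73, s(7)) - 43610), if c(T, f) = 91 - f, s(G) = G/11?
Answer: 2*I*√1316469/11 ≈ 208.61*I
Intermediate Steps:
s(G) = G/11 (s(G) = G*(1/11) = G/11)
√(c(-73, s(7)) - 43610) = √((91 - 7/11) - 43610) = √(994/11 - 43610) = √(-478716/11) = 2*I*√1316469/11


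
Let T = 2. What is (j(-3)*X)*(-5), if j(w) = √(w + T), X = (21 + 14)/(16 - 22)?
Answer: 175*I/6 ≈ 29.167*I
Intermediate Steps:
X = -35/6 (X = 35/(-6) = 35*(-⅙) = -35/6 ≈ -5.8333)
j(w) = √(2 + w) (j(w) = √(w + 2) = √(2 + w))
(j(-3)*X)*(-5) = (√(2 - 3)*(-35/6))*(-5) = (√(-1)*(-35/6))*(-5) = (I*(-35/6))*(-5) = -35*I/6*(-5) = 175*I/6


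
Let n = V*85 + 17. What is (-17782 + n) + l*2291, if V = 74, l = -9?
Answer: -32094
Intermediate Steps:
n = 6307 (n = 74*85 + 17 = 6290 + 17 = 6307)
(-17782 + n) + l*2291 = (-17782 + 6307) - 9*2291 = -11475 - 20619 = -32094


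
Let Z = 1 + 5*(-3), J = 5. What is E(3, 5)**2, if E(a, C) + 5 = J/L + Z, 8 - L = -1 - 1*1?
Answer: 1369/4 ≈ 342.25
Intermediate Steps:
L = 10 (L = 8 - (-1 - 1*1) = 8 - (-1 - 1) = 8 - 1*(-2) = 8 + 2 = 10)
Z = -14 (Z = 1 - 15 = -14)
E(a, C) = -37/2 (E(a, C) = -5 + (5/10 - 14) = -5 + (5*(1/10) - 14) = -5 + (1/2 - 14) = -5 - 27/2 = -37/2)
E(3, 5)**2 = (-37/2)**2 = 1369/4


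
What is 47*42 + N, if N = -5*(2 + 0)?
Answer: 1964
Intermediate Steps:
N = -10 (N = -5*2 = -10)
47*42 + N = 47*42 - 10 = 1974 - 10 = 1964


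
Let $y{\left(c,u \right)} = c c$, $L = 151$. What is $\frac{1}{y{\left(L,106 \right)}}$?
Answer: $\frac{1}{22801} \approx 4.3858 \cdot 10^{-5}$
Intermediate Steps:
$y{\left(c,u \right)} = c^{2}$
$\frac{1}{y{\left(L,106 \right)}} = \frac{1}{151^{2}} = \frac{1}{22801}$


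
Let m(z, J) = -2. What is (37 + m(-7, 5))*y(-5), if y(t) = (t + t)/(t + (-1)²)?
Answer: 175/2 ≈ 87.500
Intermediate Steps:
y(t) = 2*t/(1 + t) (y(t) = (2*t)/(t + 1) = (2*t)/(1 + t) = 2*t/(1 + t))
(37 + m(-7, 5))*y(-5) = (37 - 2)*(2*(-5)/(1 - 5)) = 35*(2*(-5)/(-4)) = 35*(2*(-5)*(-¼)) = 35*(5/2) = 175/2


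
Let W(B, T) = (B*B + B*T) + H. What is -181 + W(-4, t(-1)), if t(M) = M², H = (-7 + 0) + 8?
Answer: -168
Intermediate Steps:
H = 1 (H = -7 + 8 = 1)
W(B, T) = 1 + B² + B*T (W(B, T) = (B*B + B*T) + 1 = (B² + B*T) + 1 = 1 + B² + B*T)
-181 + W(-4, t(-1)) = -181 + (1 + (-4)² - 4*(-1)²) = -181 + (1 + 16 - 4*1) = -181 + (1 + 16 - 4) = -181 + 13 = -168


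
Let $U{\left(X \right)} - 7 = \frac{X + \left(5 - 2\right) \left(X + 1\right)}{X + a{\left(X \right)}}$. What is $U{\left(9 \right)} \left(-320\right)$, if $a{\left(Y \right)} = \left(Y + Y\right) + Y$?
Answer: $- \frac{7760}{3} \approx -2586.7$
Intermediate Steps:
$a{\left(Y \right)} = 3 Y$ ($a{\left(Y \right)} = 2 Y + Y = 3 Y$)
$U{\left(X \right)} = 7 + \frac{3 + 4 X}{4 X}$ ($U{\left(X \right)} = 7 + \frac{X + \left(5 - 2\right) \left(X + 1\right)}{X + 3 X} = 7 + \frac{X + 3 \left(1 + X\right)}{4 X} = 7 + \left(X + \left(3 + 3 X\right)\right) \frac{1}{4 X} = 7 + \left(3 + 4 X\right) \frac{1}{4 X} = 7 + \frac{3 + 4 X}{4 X}$)
$U{\left(9 \right)} \left(-320\right) = \left(8 + \frac{3}{4 \cdot 9}\right) \left(-320\right) = \left(8 + \frac{3}{4} \cdot \frac{1}{9}\right) \left(-320\right) = \left(8 + \frac{1}{12}\right) \left(-320\right) = \frac{97}{12} \left(-320\right) = - \frac{7760}{3}$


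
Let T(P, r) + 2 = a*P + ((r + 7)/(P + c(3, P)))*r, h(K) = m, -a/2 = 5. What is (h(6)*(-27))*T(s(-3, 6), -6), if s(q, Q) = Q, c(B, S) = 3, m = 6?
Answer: 10152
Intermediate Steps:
a = -10 (a = -2*5 = -10)
h(K) = 6
T(P, r) = -2 - 10*P + r*(7 + r)/(3 + P) (T(P, r) = -2 + (-10*P + ((r + 7)/(P + 3))*r) = -2 + (-10*P + ((7 + r)/(3 + P))*r) = -2 + (-10*P + r*(7 + r)/(3 + P)) = -2 - 10*P + r*(7 + r)/(3 + P))
(h(6)*(-27))*T(s(-3, 6), -6) = (6*(-27))*((-6 + (-6)**2 - 32*6 - 10*6**2 + 7*(-6))/(3 + 6)) = -162*(-6 + 36 - 192 - 10*36 - 42)/9 = -18*(-6 + 36 - 192 - 360 - 42) = -18*(-564) = -162*(-188/3) = 10152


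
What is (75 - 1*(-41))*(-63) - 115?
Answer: -7423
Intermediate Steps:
(75 - 1*(-41))*(-63) - 115 = (75 + 41)*(-63) - 115 = 116*(-63) - 115 = -7308 - 115 = -7423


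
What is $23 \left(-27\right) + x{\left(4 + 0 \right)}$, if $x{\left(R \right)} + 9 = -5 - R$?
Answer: $-639$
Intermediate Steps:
$x{\left(R \right)} = -14 - R$ ($x{\left(R \right)} = -9 - \left(5 + R\right) = -14 - R$)
$23 \left(-27\right) + x{\left(4 + 0 \right)} = 23 \left(-27\right) - 18 = -621 - 18 = -639$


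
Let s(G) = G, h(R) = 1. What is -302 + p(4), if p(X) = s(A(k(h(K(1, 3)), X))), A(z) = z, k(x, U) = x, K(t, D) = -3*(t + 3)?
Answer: -301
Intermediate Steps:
K(t, D) = -9 - 3*t (K(t, D) = -3*(3 + t) = -9 - 3*t)
p(X) = 1
-302 + p(4) = -302 + 1 = -301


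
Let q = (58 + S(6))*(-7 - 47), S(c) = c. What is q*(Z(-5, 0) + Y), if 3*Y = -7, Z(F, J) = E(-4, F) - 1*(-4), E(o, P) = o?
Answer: 8064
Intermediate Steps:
Z(F, J) = 0 (Z(F, J) = -4 - 1*(-4) = -4 + 4 = 0)
Y = -7/3 (Y = (⅓)*(-7) = -7/3 ≈ -2.3333)
q = -3456 (q = (58 + 6)*(-7 - 47) = 64*(-54) = -3456)
q*(Z(-5, 0) + Y) = -3456*(0 - 7/3) = -3456*(-7/3) = 8064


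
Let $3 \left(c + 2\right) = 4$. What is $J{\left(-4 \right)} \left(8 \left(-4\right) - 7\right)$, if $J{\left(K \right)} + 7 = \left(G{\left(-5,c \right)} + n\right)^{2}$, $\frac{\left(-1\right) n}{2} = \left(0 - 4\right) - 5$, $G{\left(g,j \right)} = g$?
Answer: $-6318$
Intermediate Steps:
$c = - \frac{2}{3}$ ($c = -2 + \frac{1}{3} \cdot 4 = -2 + \frac{4}{3} = - \frac{2}{3} \approx -0.66667$)
$n = 18$ ($n = - 2 \left(\left(0 - 4\right) - 5\right) = - 2 \left(-4 - 5\right) = \left(-2\right) \left(-9\right) = 18$)
$J{\left(K \right)} = 162$ ($J{\left(K \right)} = -7 + \left(-5 + 18\right)^{2} = -7 + 13^{2} = -7 + 169 = 162$)
$J{\left(-4 \right)} \left(8 \left(-4\right) - 7\right) = 162 \left(8 \left(-4\right) - 7\right) = 162 \left(-32 - 7\right) = 162 \left(-39\right) = -6318$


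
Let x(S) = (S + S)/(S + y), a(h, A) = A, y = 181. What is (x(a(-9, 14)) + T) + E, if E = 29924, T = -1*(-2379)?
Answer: 6299113/195 ≈ 32303.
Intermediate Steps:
T = 2379
x(S) = 2*S/(181 + S) (x(S) = (S + S)/(S + 181) = (2*S)/(181 + S) = 2*S/(181 + S))
(x(a(-9, 14)) + T) + E = (2*14/(181 + 14) + 2379) + 29924 = (2*14/195 + 2379) + 29924 = (2*14*(1/195) + 2379) + 29924 = (28/195 + 2379) + 29924 = 463933/195 + 29924 = 6299113/195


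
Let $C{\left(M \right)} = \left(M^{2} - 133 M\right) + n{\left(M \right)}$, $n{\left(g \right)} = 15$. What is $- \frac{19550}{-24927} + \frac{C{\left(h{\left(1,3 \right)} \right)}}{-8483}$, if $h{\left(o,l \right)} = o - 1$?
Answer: $\frac{165468745}{211455741} \approx 0.78252$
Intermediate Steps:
$h{\left(o,l \right)} = -1 + o$
$C{\left(M \right)} = 15 + M^{2} - 133 M$ ($C{\left(M \right)} = \left(M^{2} - 133 M\right) + 15 = 15 + M^{2} - 133 M$)
$- \frac{19550}{-24927} + \frac{C{\left(h{\left(1,3 \right)} \right)}}{-8483} = - \frac{19550}{-24927} + \frac{15 + \left(-1 + 1\right)^{2} - 133 \left(-1 + 1\right)}{-8483} = \left(-19550\right) \left(- \frac{1}{24927}\right) + \left(15 + 0^{2} - 0\right) \left(- \frac{1}{8483}\right) = \frac{19550}{24927} + \left(15 + 0 + 0\right) \left(- \frac{1}{8483}\right) = \frac{19550}{24927} + 15 \left(- \frac{1}{8483}\right) = \frac{19550}{24927} - \frac{15}{8483} = \frac{165468745}{211455741}$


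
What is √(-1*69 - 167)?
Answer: 2*I*√59 ≈ 15.362*I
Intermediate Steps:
√(-1*69 - 167) = √(-69 - 167) = √(-236) = 2*I*√59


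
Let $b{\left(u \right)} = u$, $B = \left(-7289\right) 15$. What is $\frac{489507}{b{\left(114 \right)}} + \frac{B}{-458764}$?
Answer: $\frac{37430108923}{8716516} \approx 4294.2$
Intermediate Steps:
$B = -109335$
$\frac{489507}{b{\left(114 \right)}} + \frac{B}{-458764} = \frac{489507}{114} - \frac{109335}{-458764} = 489507 \cdot \frac{1}{114} - - \frac{109335}{458764} = \frac{163169}{38} + \frac{109335}{458764} = \frac{37430108923}{8716516}$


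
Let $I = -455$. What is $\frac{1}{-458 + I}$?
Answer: $- \frac{1}{913} \approx -0.0010953$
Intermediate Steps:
$\frac{1}{-458 + I} = \frac{1}{-458 - 455} = \frac{1}{-913} = - \frac{1}{913}$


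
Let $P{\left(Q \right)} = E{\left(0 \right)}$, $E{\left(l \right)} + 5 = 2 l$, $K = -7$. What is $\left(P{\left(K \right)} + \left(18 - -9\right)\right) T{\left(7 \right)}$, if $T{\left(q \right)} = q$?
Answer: $154$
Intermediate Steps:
$E{\left(l \right)} = -5 + 2 l$
$P{\left(Q \right)} = -5$ ($P{\left(Q \right)} = -5 + 2 \cdot 0 = -5 + 0 = -5$)
$\left(P{\left(K \right)} + \left(18 - -9\right)\right) T{\left(7 \right)} = \left(-5 + \left(18 - -9\right)\right) 7 = \left(-5 + \left(18 + 9\right)\right) 7 = \left(-5 + 27\right) 7 = 22 \cdot 7 = 154$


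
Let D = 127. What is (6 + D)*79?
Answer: 10507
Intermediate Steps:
(6 + D)*79 = (6 + 127)*79 = 133*79 = 10507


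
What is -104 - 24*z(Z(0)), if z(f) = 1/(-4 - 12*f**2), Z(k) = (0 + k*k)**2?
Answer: -98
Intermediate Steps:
Z(k) = k**4 (Z(k) = (0 + k**2)**2 = (k**2)**2 = k**4)
-104 - 24*z(Z(0)) = -104 - (-24)/(4 + 12*(0**4)**2) = -104 - (-24)/(4 + 12*0**2) = -104 - (-24)/(4 + 12*0) = -104 - (-24)/(4 + 0) = -104 - (-24)/4 = -104 - 24*(-1/4) = -104 + 6 = -98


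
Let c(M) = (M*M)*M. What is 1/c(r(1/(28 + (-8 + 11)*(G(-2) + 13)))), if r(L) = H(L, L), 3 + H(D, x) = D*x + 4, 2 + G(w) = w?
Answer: 27680640625/27708101576 ≈ 0.99901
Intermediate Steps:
G(w) = -2 + w
H(D, x) = 1 + D*x (H(D, x) = -3 + (D*x + 4) = -3 + (4 + D*x) = 1 + D*x)
r(L) = 1 + L**2 (r(L) = 1 + L*L = 1 + L**2)
c(M) = M**3 (c(M) = M**2*M = M**3)
1/c(r(1/(28 + (-8 + 11)*(G(-2) + 13)))) = 1/((1 + (1/(28 + (-8 + 11)*((-2 - 2) + 13)))**2)**3) = 1/((1 + (1/(28 + 3*(-4 + 13)))**2)**3) = 1/((1 + (1/(28 + 3*9))**2)**3) = 1/((1 + (1/(28 + 27))**2)**3) = 1/((1 + (1/55)**2)**3) = 1/((1 + 1/3025)**3) = 1/((3026/3025)**3) = 1/(27708101576/27680640625) = 27680640625/27708101576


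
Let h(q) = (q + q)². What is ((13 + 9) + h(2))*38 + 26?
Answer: 1470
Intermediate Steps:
h(q) = 4*q² (h(q) = (2*q)² = 4*q²)
((13 + 9) + h(2))*38 + 26 = ((13 + 9) + 4*2²)*38 + 26 = (22 + 4*4)*38 + 26 = (22 + 16)*38 + 26 = 38*38 + 26 = 1444 + 26 = 1470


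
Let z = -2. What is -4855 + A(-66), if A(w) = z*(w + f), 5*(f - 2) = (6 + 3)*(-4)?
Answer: -23563/5 ≈ -4712.6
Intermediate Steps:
f = -26/5 (f = 2 + ((6 + 3)*(-4))/5 = 2 + (9*(-4))/5 = 2 + (⅕)*(-36) = 2 - 36/5 = -26/5 ≈ -5.2000)
A(w) = 52/5 - 2*w (A(w) = -2*(w - 26/5) = -2*(-26/5 + w) = 52/5 - 2*w)
-4855 + A(-66) = -4855 + (52/5 - 2*(-66)) = -4855 + (52/5 + 132) = -4855 + 712/5 = -23563/5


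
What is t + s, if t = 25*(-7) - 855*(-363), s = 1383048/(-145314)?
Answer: 834695678/2691 ≈ 3.1018e+5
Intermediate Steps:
s = -25612/2691 (s = 1383048*(-1/145314) = -25612/2691 ≈ -9.5177)
t = 310190 (t = -175 + 310365 = 310190)
t + s = 310190 - 25612/2691 = 834695678/2691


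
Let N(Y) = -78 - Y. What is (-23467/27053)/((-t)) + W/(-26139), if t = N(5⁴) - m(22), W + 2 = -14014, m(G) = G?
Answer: 91429453629/170891772025 ≈ 0.53501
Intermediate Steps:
W = -14016 (W = -2 - 14014 = -14016)
t = -725 (t = (-78 - 1*5⁴) - 1*22 = (-78 - 1*625) - 22 = (-78 - 625) - 22 = -703 - 22 = -725)
(-23467/27053)/((-t)) + W/(-26139) = (-23467/27053)/((-1*(-725))) - 14016/(-26139) = -23467*1/27053/725 - 14016*(-1/26139) = -23467/27053*1/725 + 4672/8713 = -23467/19613425 + 4672/8713 = 91429453629/170891772025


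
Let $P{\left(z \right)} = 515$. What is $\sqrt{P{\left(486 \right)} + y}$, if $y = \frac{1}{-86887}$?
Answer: $\frac{2 \sqrt{971978889787}}{86887} \approx 22.694$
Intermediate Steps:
$y = - \frac{1}{86887} \approx -1.1509 \cdot 10^{-5}$
$\sqrt{P{\left(486 \right)} + y} = \sqrt{515 - \frac{1}{86887}} = \sqrt{\frac{44746804}{86887}} = \frac{2 \sqrt{971978889787}}{86887}$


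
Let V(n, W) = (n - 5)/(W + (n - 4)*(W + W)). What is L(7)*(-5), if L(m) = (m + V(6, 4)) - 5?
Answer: -41/4 ≈ -10.250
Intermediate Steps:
V(n, W) = (-5 + n)/(W + 2*W*(-4 + n)) (V(n, W) = (-5 + n)/(W + (-4 + n)*(2*W)) = (-5 + n)/(W + 2*W*(-4 + n)))
L(m) = -99/20 + m (L(m) = (m + (-5 + 6)/(4*(-7 + 2*6))) - 5 = (m + (¼)*1/(-7 + 12)) - 5 = (m + (¼)*1/5) - 5 = (m + (¼)*(⅕)*1) - 5 = (m + 1/20) - 5 = (1/20 + m) - 5 = -99/20 + m)
L(7)*(-5) = (-99/20 + 7)*(-5) = (41/20)*(-5) = -41/4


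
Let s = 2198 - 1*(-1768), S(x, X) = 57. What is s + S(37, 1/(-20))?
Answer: 4023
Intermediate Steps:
s = 3966 (s = 2198 + 1768 = 3966)
s + S(37, 1/(-20)) = 3966 + 57 = 4023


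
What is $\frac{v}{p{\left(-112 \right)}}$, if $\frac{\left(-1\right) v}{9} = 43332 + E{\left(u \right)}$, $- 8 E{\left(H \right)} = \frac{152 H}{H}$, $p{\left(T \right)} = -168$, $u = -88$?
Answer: $\frac{129939}{56} \approx 2320.3$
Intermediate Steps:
$E{\left(H \right)} = -19$ ($E{\left(H \right)} = - \frac{152 H \frac{1}{H}}{8} = \left(- \frac{1}{8}\right) 152 = -19$)
$v = -389817$ ($v = - 9 \left(43332 - 19\right) = \left(-9\right) 43313 = -389817$)
$\frac{v}{p{\left(-112 \right)}} = - \frac{389817}{-168} = \left(-389817\right) \left(- \frac{1}{168}\right) = \frac{129939}{56}$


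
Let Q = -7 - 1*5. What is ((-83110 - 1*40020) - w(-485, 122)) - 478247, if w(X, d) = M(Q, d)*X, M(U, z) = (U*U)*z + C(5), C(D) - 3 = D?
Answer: 7922983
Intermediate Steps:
C(D) = 3 + D
Q = -12 (Q = -7 - 5 = -12)
M(U, z) = 8 + z*U² (M(U, z) = (U*U)*z + (3 + 5) = U²*z + 8 = z*U² + 8 = 8 + z*U²)
w(X, d) = X*(8 + 144*d) (w(X, d) = (8 + d*(-12)²)*X = (8 + d*144)*X = (8 + 144*d)*X = X*(8 + 144*d))
((-83110 - 1*40020) - w(-485, 122)) - 478247 = ((-83110 - 1*40020) - 8*(-485)*(1 + 18*122)) - 478247 = ((-83110 - 40020) - 8*(-485)*(1 + 2196)) - 478247 = (-123130 - 8*(-485)*2197) - 478247 = (-123130 - 1*(-8524360)) - 478247 = (-123130 + 8524360) - 478247 = 8401230 - 478247 = 7922983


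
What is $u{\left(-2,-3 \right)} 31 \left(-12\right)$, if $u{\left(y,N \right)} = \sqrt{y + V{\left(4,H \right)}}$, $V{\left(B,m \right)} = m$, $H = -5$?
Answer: $- 372 i \sqrt{7} \approx - 984.22 i$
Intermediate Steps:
$u{\left(y,N \right)} = \sqrt{-5 + y}$ ($u{\left(y,N \right)} = \sqrt{y - 5} = \sqrt{-5 + y}$)
$u{\left(-2,-3 \right)} 31 \left(-12\right) = \sqrt{-5 - 2} \cdot 31 \left(-12\right) = \sqrt{-7} \cdot 31 \left(-12\right) = i \sqrt{7} \cdot 31 \left(-12\right) = 31 i \sqrt{7} \left(-12\right) = - 372 i \sqrt{7}$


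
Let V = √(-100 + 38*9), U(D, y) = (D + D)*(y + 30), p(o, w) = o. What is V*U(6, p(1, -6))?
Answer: 4092*√2 ≈ 5787.0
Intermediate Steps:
U(D, y) = 2*D*(30 + y) (U(D, y) = (2*D)*(30 + y) = 2*D*(30 + y))
V = 11*√2 (V = √(-100 + 342) = √242 = 11*√2 ≈ 15.556)
V*U(6, p(1, -6)) = (11*√2)*(2*6*(30 + 1)) = (11*√2)*(2*6*31) = (11*√2)*372 = 4092*√2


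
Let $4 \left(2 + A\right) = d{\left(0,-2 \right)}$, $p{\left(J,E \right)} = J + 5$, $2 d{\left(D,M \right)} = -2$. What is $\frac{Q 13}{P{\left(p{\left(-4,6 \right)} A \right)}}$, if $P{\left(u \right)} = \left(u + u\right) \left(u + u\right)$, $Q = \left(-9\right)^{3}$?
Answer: $-468$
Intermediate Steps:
$d{\left(D,M \right)} = -1$ ($d{\left(D,M \right)} = \frac{1}{2} \left(-2\right) = -1$)
$p{\left(J,E \right)} = 5 + J$
$A = - \frac{9}{4}$ ($A = -2 + \frac{1}{4} \left(-1\right) = -2 - \frac{1}{4} = - \frac{9}{4} \approx -2.25$)
$Q = -729$
$P{\left(u \right)} = 4 u^{2}$ ($P{\left(u \right)} = 2 u 2 u = 4 u^{2}$)
$\frac{Q 13}{P{\left(p{\left(-4,6 \right)} A \right)}} = \frac{\left(-729\right) 13}{4 \left(\left(5 - 4\right) \left(- \frac{9}{4}\right)\right)^{2}} = - \frac{9477}{4 \left(1 \left(- \frac{9}{4}\right)\right)^{2}} = - \frac{9477}{4 \left(- \frac{9}{4}\right)^{2}} = - \frac{9477}{4 \cdot \frac{81}{16}} = - \frac{9477}{\frac{81}{4}} = \left(-9477\right) \frac{4}{81} = -468$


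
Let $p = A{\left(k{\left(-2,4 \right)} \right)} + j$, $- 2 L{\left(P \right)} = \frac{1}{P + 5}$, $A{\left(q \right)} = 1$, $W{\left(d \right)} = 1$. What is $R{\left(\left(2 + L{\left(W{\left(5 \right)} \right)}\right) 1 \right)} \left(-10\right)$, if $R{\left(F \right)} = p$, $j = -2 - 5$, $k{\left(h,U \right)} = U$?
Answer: $60$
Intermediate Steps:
$j = -7$
$L{\left(P \right)} = - \frac{1}{2 \left(5 + P\right)}$ ($L{\left(P \right)} = - \frac{1}{2 \left(P + 5\right)} = - \frac{1}{2 \left(5 + P\right)}$)
$p = -6$ ($p = 1 - 7 = -6$)
$R{\left(F \right)} = -6$
$R{\left(\left(2 + L{\left(W{\left(5 \right)} \right)}\right) 1 \right)} \left(-10\right) = \left(-6\right) \left(-10\right) = 60$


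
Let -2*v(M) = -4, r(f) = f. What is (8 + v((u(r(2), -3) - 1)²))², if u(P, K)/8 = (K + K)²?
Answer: 100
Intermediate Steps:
u(P, K) = 32*K² (u(P, K) = 8*(K + K)² = 8*(2*K)² = 8*(4*K²) = 32*K²)
v(M) = 2 (v(M) = -½*(-4) = 2)
(8 + v((u(r(2), -3) - 1)²))² = (8 + 2)² = 10² = 100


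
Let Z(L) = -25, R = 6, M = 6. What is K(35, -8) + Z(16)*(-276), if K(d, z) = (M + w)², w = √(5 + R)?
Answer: 6947 + 12*√11 ≈ 6986.8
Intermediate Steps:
w = √11 (w = √(5 + 6) = √11 ≈ 3.3166)
K(d, z) = (6 + √11)²
K(35, -8) + Z(16)*(-276) = (6 + √11)² - 25*(-276) = (6 + √11)² + 6900 = 6900 + (6 + √11)²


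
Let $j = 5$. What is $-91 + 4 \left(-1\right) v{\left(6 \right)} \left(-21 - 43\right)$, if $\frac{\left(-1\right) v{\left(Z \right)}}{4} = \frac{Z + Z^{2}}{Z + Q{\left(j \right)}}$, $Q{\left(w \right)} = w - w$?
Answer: $-7259$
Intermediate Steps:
$Q{\left(w \right)} = 0$
$v{\left(Z \right)} = - \frac{4 \left(Z + Z^{2}\right)}{Z}$ ($v{\left(Z \right)} = - 4 \frac{Z + Z^{2}}{Z + 0} = - 4 \frac{Z + Z^{2}}{Z} = - \frac{4 \left(Z + Z^{2}\right)}{Z}$)
$-91 + 4 \left(-1\right) v{\left(6 \right)} \left(-21 - 43\right) = -91 + 4 \left(-1\right) \left(-4 - 24\right) \left(-21 - 43\right) = -91 + - 4 \left(-4 - 24\right) \left(-21 - 43\right) = -91 + \left(-4\right) \left(-28\right) \left(-64\right) = -91 + 112 \left(-64\right) = -91 - 7168 = -7259$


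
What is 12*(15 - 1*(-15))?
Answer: 360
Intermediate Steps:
12*(15 - 1*(-15)) = 12*(15 + 15) = 12*30 = 360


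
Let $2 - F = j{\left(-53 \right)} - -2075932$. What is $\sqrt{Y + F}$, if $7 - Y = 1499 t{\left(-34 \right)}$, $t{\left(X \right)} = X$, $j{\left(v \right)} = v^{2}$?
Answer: $i \sqrt{2027766} \approx 1424.0 i$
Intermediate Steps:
$F = -2078739$ ($F = 2 - \left(\left(-53\right)^{2} - -2075932\right) = 2 - \left(2809 + 2075932\right) = 2 - 2078741 = -2078739$)
$Y = 50973$ ($Y = 7 - 1499 \left(-34\right) = 7 - -50966 = 7 + 50966 = 50973$)
$\sqrt{Y + F} = \sqrt{50973 - 2078739} = \sqrt{-2027766} = i \sqrt{2027766}$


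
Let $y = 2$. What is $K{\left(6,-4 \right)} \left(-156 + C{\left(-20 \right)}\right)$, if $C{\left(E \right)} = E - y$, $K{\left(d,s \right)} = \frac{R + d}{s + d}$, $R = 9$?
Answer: $-1335$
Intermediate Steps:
$K{\left(d,s \right)} = \frac{9 + d}{d + s}$ ($K{\left(d,s \right)} = \frac{9 + d}{s + d} = \frac{9 + d}{d + s}$)
$C{\left(E \right)} = -2 + E$ ($C{\left(E \right)} = E - 2 = -2 + E$)
$K{\left(6,-4 \right)} \left(-156 + C{\left(-20 \right)}\right) = \frac{9 + 6}{6 - 4} \left(-156 - 22\right) = \frac{1}{2} \cdot 15 \left(-156 - 22\right) = \frac{1}{2} \cdot 15 \left(-178\right) = \frac{15}{2} \left(-178\right) = -1335$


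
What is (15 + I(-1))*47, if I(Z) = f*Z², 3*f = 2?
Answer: 2209/3 ≈ 736.33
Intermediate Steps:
f = ⅔ (f = (⅓)*2 = ⅔ ≈ 0.66667)
I(Z) = 2*Z²/3
(15 + I(-1))*47 = (15 + (⅔)*(-1)²)*47 = (15 + (⅔)*1)*47 = (15 + ⅔)*47 = (47/3)*47 = 2209/3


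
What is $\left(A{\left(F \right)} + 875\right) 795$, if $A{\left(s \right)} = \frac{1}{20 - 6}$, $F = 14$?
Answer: $\frac{9739545}{14} \approx 6.9568 \cdot 10^{5}$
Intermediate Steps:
$A{\left(s \right)} = \frac{1}{14}$
$\left(A{\left(F \right)} + 875\right) 795 = \left(\frac{1}{14} + 875\right) 795 = \frac{12251}{14} \cdot 795 = \frac{9739545}{14}$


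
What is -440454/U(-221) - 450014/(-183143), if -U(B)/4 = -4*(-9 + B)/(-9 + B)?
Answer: -40329433349/1465144 ≈ -27526.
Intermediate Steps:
U(B) = 16 (U(B) = -(-16)*(-9 + B)/(-9 + B) = -(-16) = -4*(-4) = 16)
-440454/U(-221) - 450014/(-183143) = -440454/16 - 450014/(-183143) = -440454*1/16 - 450014*(-1/183143) = -220227/8 + 450014/183143 = -40329433349/1465144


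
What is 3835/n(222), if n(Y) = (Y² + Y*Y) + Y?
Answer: 767/19758 ≈ 0.038820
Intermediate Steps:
n(Y) = Y + 2*Y² (n(Y) = (Y² + Y²) + Y = 2*Y² + Y = Y + 2*Y²)
3835/n(222) = 3835/((222*(1 + 2*222))) = 3835/((222*(1 + 444))) = 3835/((222*445)) = 3835/98790 = 3835*(1/98790) = 767/19758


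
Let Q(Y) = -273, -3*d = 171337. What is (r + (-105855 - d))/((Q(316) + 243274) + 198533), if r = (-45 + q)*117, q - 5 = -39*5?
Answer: -228713/1324602 ≈ -0.17267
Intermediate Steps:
d = -171337/3 (d = -⅓*171337 = -171337/3 ≈ -57112.)
q = -190 (q = 5 - 39*5 = 5 - 195 = -190)
r = -27495 (r = (-45 - 190)*117 = -235*117 = -27495)
(r + (-105855 - d))/((Q(316) + 243274) + 198533) = (-27495 + (-105855 - 1*(-171337/3)))/((-273 + 243274) + 198533) = (-27495 + (-105855 + 171337/3))/(243001 + 198533) = (-27495 - 146228/3)/441534 = -228713/3*1/441534 = -228713/1324602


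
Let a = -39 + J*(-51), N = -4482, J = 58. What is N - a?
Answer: -1485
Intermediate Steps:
a = -2997 (a = -39 + 58*(-51) = -39 - 2958 = -2997)
N - a = -4482 - 1*(-2997) = -4482 + 2997 = -1485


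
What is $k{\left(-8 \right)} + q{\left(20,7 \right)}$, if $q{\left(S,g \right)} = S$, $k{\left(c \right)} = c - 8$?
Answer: $4$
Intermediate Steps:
$k{\left(c \right)} = -8 + c$ ($k{\left(c \right)} = c - 8 = -8 + c$)
$k{\left(-8 \right)} + q{\left(20,7 \right)} = \left(-8 - 8\right) + 20 = -16 + 20 = 4$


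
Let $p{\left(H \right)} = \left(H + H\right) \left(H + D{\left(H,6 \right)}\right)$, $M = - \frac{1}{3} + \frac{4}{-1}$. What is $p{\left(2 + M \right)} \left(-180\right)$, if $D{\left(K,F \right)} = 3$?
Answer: $560$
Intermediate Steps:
$M = - \frac{13}{3}$ ($M = \left(-1\right) \frac{1}{3} + 4 \left(-1\right) = - \frac{1}{3} - 4 = - \frac{13}{3} \approx -4.3333$)
$p{\left(H \right)} = 2 H \left(3 + H\right)$ ($p{\left(H \right)} = \left(H + H\right) \left(H + 3\right) = 2 H \left(3 + H\right)$)
$p{\left(2 + M \right)} \left(-180\right) = 2 \left(2 - \frac{13}{3}\right) \left(3 + \left(2 - \frac{13}{3}\right)\right) \left(-180\right) = 2 \left(- \frac{7}{3}\right) \left(3 - \frac{7}{3}\right) \left(-180\right) = 2 \left(- \frac{7}{3}\right) \frac{2}{3} \left(-180\right) = \left(- \frac{28}{9}\right) \left(-180\right) = 560$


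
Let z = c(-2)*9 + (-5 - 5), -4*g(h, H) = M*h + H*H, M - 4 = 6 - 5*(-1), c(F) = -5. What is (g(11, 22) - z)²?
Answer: 184041/16 ≈ 11503.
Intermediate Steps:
M = 15 (M = 4 + (6 - 5*(-1)) = 4 + (6 + 5) = 4 + 11 = 15)
g(h, H) = -15*h/4 - H²/4 (g(h, H) = -(15*h + H*H)/4 = -(15*h + H²)/4 = -(H² + 15*h)/4 = -15*h/4 - H²/4)
z = -55 (z = -5*9 + (-5 - 5) = -45 - 10 = -55)
(g(11, 22) - z)² = ((-15/4*11 - ¼*22²) - 1*(-55))² = ((-165/4 - ¼*484) + 55)² = ((-165/4 - 121) + 55)² = (-649/4 + 55)² = (-429/4)² = 184041/16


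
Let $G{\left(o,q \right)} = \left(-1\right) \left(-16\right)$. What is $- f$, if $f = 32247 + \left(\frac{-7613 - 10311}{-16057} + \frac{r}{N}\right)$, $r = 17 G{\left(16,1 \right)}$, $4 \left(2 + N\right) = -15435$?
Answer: $- \frac{7996491520313}{247968251} \approx -32248.0$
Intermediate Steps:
$G{\left(o,q \right)} = 16$
$N = - \frac{15443}{4}$ ($N = -2 + \frac{1}{4} \left(-15435\right) = -2 - \frac{15435}{4} = - \frac{15443}{4} \approx -3860.8$)
$r = 272$ ($r = 17 \cdot 16 = 272$)
$f = \frac{7996491520313}{247968251}$ ($f = 32247 + \left(\frac{-7613 - 10311}{-16057} + \frac{272}{- \frac{15443}{4}}\right) = 32247 + \left(\left(-7613 - 10311\right) \left(- \frac{1}{16057}\right) + 272 \left(- \frac{4}{15443}\right)\right) = 32247 - - \frac{259330316}{247968251} = 32247 + \left(\frac{17924}{16057} - \frac{1088}{15443}\right) = 32247 + \frac{259330316}{247968251} = \frac{7996491520313}{247968251} \approx 32248.0$)
$- f = \left(-1\right) \frac{7996491520313}{247968251} = - \frac{7996491520313}{247968251}$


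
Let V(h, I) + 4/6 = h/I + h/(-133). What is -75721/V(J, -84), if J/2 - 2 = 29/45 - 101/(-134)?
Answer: 364364908740/3843181 ≈ 94808.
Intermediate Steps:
J = 20491/3015 (J = 4 + 2*(29/45 - 101/(-134)) = 4 + 2*(29*(1/45) - 101*(-1/134)) = 4 + 2*(29/45 + 101/134) = 4 + 2*(8431/6030) = 4 + 8431/3015 = 20491/3015 ≈ 6.7963)
V(h, I) = -⅔ - h/133 + h/I (V(h, I) = -⅔ + (h/I + h/(-133)) = -⅔ + (h/I + h*(-1/133)) = -⅔ + (h/I - h/133) = -⅔ + (-h/133 + h/I) = -⅔ - h/133 + h/I)
-75721/V(J, -84) = -75721/(-⅔ - 1/133*20491/3015 + (20491/3015)/(-84)) = -75721/(-⅔ - 20491/400995 + (20491/3015)*(-1/84)) = -75721/(-⅔ - 20491/400995 - 20491/253260) = -75721/(-3843181/4811940) = -75721*(-4811940/3843181) = 364364908740/3843181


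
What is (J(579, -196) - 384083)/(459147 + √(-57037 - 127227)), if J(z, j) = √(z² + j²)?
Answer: -176350557201/210816151873 + 459147*√373657/210816151873 - 2*I*√17212883362/210816151873 + 768166*I*√46066/210816151873 ≈ -0.83518 + 0.00078082*I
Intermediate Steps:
J(z, j) = √(j² + z²)
(J(579, -196) - 384083)/(459147 + √(-57037 - 127227)) = (√((-196)² + 579²) - 384083)/(459147 + √(-57037 - 127227)) = (√(38416 + 335241) - 384083)/(459147 + √(-184264)) = (√373657 - 384083)/(459147 + 2*I*√46066) = (-384083 + √373657)/(459147 + 2*I*√46066)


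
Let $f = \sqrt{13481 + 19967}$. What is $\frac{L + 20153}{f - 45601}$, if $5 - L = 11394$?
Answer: $- \frac{57092452}{297059679} - \frac{2504 \sqrt{8362}}{297059679} \approx -0.19296$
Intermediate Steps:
$f = 2 \sqrt{8362}$ ($f = \sqrt{33448} = 2 \sqrt{8362} \approx 182.89$)
$L = -11389$ ($L = 5 - 11394 = -11389$)
$\frac{L + 20153}{f - 45601} = \frac{-11389 + 20153}{2 \sqrt{8362} - 45601} = \frac{8764}{2 \sqrt{8362} - 45601} = \frac{8764}{-45601 + 2 \sqrt{8362}}$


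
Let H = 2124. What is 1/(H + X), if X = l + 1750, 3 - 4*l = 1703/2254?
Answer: 9016/34933043 ≈ 0.00025809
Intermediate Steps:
l = 5059/9016 (l = ¾ - 1703/(4*2254) = ¾ - ¼*1703/2254 = ¾ - 1703/9016 = 5059/9016 ≈ 0.56111)
X = 15783059/9016 (X = 5059/9016 + 1750 = 15783059/9016 ≈ 1750.6)
1/(H + X) = 1/(2124 + 15783059/9016) = 1/(34933043/9016) = 9016/34933043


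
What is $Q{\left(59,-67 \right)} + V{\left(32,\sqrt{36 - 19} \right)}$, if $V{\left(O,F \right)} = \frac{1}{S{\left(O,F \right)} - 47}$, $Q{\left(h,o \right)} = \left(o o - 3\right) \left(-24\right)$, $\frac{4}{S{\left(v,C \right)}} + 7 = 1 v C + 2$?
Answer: $- \frac{4133991682245}{38397151} - \frac{128 \sqrt{17}}{38397151} \approx -1.0766 \cdot 10^{5}$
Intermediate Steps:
$S{\left(v,C \right)} = \frac{4}{-5 + C v}$ ($S{\left(v,C \right)} = \frac{4}{-7 + \left(1 v C + 2\right)} = \frac{4}{-7 + \left(v C + 2\right)} = \frac{4}{-7 + \left(C v + 2\right)} = \frac{4}{-7 + \left(2 + C v\right)} = \frac{4}{-5 + C v}$)
$Q{\left(h,o \right)} = 72 - 24 o^{2}$ ($Q{\left(h,o \right)} = \left(o^{2} - 3\right) \left(-24\right) = \left(-3 + o^{2}\right) \left(-24\right) = 72 - 24 o^{2}$)
$V{\left(O,F \right)} = \frac{1}{-47 + \frac{4}{-5 + F O}}$ ($V{\left(O,F \right)} = \frac{1}{\frac{4}{-5 + F O} - 47} = \frac{1}{-47 + \frac{4}{-5 + F O}}$)
$Q{\left(59,-67 \right)} + V{\left(32,\sqrt{36 - 19} \right)} = \left(72 - 24 \left(-67\right)^{2}\right) + \frac{5 - \sqrt{36 - 19} \cdot 32}{-239 + 47 \sqrt{36 - 19} \cdot 32} = \left(72 - 107736\right) + \frac{5 - \sqrt{17} \cdot 32}{-239 + 47 \sqrt{17} \cdot 32} = \left(72 - 107736\right) + \frac{5 - 32 \sqrt{17}}{-239 + 1504 \sqrt{17}} = -107664 + \frac{5 - 32 \sqrt{17}}{-239 + 1504 \sqrt{17}}$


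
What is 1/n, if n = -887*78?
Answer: -1/69186 ≈ -1.4454e-5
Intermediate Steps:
n = -69186
1/n = 1/(-69186) = -1/69186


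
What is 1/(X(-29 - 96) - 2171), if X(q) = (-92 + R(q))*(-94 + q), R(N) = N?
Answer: 1/45352 ≈ 2.2050e-5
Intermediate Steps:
X(q) = (-94 + q)*(-92 + q) (X(q) = (-92 + q)*(-94 + q) = (-94 + q)*(-92 + q))
1/(X(-29 - 96) - 2171) = 1/((8648 + (-29 - 96)² - 186*(-29 - 96)) - 2171) = 1/((8648 + (-125)² - 186*(-125)) - 2171) = 1/((8648 + 15625 + 23250) - 2171) = 1/(47523 - 2171) = 1/45352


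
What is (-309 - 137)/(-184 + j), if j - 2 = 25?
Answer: 446/157 ≈ 2.8408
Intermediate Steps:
j = 27 (j = 2 + 25 = 27)
(-309 - 137)/(-184 + j) = (-309 - 137)/(-184 + 27) = -446/(-157) = -1/157*(-446) = 446/157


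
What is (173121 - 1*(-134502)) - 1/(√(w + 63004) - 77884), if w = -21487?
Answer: 1866002954060881/6065875939 + 3*√4613/6065875939 ≈ 3.0762e+5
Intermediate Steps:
(173121 - 1*(-134502)) - 1/(√(w + 63004) - 77884) = (173121 - 1*(-134502)) - 1/(√(-21487 + 63004) - 77884) = (173121 + 134502) - 1/(√41517 - 77884) = 307623 - 1/(3*√4613 - 77884) = 307623 - 1/(-77884 + 3*√4613)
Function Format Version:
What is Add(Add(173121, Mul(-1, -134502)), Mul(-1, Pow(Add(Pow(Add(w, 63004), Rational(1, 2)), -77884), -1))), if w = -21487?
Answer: Add(Rational(1866002954060881, 6065875939), Mul(Rational(3, 6065875939), Pow(4613, Rational(1, 2)))) ≈ 3.0762e+5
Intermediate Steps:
Add(Add(173121, Mul(-1, -134502)), Mul(-1, Pow(Add(Pow(Add(w, 63004), Rational(1, 2)), -77884), -1))) = Add(Add(173121, Mul(-1, -134502)), Mul(-1, Pow(Add(Pow(Add(-21487, 63004), Rational(1, 2)), -77884), -1))) = Add(Add(173121, 134502), Mul(-1, Pow(Add(Pow(41517, Rational(1, 2)), -77884), -1))) = Add(307623, Mul(-1, Pow(Add(Mul(3, Pow(4613, Rational(1, 2))), -77884), -1))) = Add(307623, Mul(-1, Pow(Add(-77884, Mul(3, Pow(4613, Rational(1, 2)))), -1)))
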